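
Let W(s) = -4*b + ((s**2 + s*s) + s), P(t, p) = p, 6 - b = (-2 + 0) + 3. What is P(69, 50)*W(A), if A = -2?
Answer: -700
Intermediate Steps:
b = 5 (b = 6 - ((-2 + 0) + 3) = 6 - (-2 + 3) = 6 - 1*1 = 6 - 1 = 5)
W(s) = -20 + s + 2*s**2 (W(s) = -4*5 + ((s**2 + s*s) + s) = -20 + ((s**2 + s**2) + s) = -20 + (2*s**2 + s) = -20 + (s + 2*s**2) = -20 + s + 2*s**2)
P(69, 50)*W(A) = 50*(-20 - 2 + 2*(-2)**2) = 50*(-20 - 2 + 2*4) = 50*(-20 - 2 + 8) = 50*(-14) = -700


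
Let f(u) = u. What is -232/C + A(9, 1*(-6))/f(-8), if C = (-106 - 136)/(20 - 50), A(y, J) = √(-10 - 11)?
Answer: -3480/121 - I*√21/8 ≈ -28.76 - 0.57282*I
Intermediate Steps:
A(y, J) = I*√21 (A(y, J) = √(-21) = I*√21)
C = 121/15 (C = -242/(-30) = -242*(-1/30) = 121/15 ≈ 8.0667)
-232/C + A(9, 1*(-6))/f(-8) = -232/121/15 + (I*√21)/(-8) = -232*15/121 + (I*√21)*(-⅛) = -3480/121 - I*√21/8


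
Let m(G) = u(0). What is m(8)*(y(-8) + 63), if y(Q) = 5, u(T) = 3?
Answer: 204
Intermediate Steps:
m(G) = 3
m(8)*(y(-8) + 63) = 3*(5 + 63) = 3*68 = 204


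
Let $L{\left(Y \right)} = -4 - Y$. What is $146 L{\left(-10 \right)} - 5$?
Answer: $871$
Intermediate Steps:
$146 L{\left(-10 \right)} - 5 = 146 \left(-4 - -10\right) - 5 = 146 \left(-4 + 10\right) - 5 = 146 \cdot 6 - 5 = 876 - 5 = 871$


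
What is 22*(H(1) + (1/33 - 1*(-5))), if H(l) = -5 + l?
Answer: 68/3 ≈ 22.667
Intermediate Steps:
22*(H(1) + (1/33 - 1*(-5))) = 22*((-5 + 1) + (1/33 - 1*(-5))) = 22*(-4 + (1/33 + 5)) = 22*(-4 + 166/33) = 22*(34/33) = 68/3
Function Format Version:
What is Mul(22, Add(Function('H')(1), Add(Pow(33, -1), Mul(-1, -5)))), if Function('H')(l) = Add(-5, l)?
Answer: Rational(68, 3) ≈ 22.667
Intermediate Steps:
Mul(22, Add(Function('H')(1), Add(Pow(33, -1), Mul(-1, -5)))) = Mul(22, Add(Add(-5, 1), Add(Pow(33, -1), Mul(-1, -5)))) = Mul(22, Add(-4, Add(Rational(1, 33), 5))) = Mul(22, Add(-4, Rational(166, 33))) = Mul(22, Rational(34, 33)) = Rational(68, 3)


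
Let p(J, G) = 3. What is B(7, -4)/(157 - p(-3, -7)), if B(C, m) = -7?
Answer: -1/22 ≈ -0.045455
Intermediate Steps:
B(7, -4)/(157 - p(-3, -7)) = -7/(157 - 1*3) = -7/(157 - 3) = -7/154 = (1/154)*(-7) = -1/22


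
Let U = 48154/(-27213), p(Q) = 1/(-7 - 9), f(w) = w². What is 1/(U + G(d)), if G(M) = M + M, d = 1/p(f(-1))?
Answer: -27213/918970 ≈ -0.029613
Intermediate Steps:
p(Q) = -1/16 (p(Q) = 1/(-16) = -1/16)
U = -48154/27213 (U = 48154*(-1/27213) = -48154/27213 ≈ -1.7695)
d = -16 (d = 1/(-1/16) = -16)
G(M) = 2*M
1/(U + G(d)) = 1/(-48154/27213 + 2*(-16)) = 1/(-48154/27213 - 32) = 1/(-918970/27213) = -27213/918970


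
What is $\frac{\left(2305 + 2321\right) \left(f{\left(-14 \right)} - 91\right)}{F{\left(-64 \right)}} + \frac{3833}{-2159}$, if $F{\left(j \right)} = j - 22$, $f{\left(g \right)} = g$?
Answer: $\frac{524180716}{92837} \approx 5646.3$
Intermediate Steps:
$F{\left(j \right)} = -22 + j$
$\frac{\left(2305 + 2321\right) \left(f{\left(-14 \right)} - 91\right)}{F{\left(-64 \right)}} + \frac{3833}{-2159} = \frac{\left(2305 + 2321\right) \left(-14 - 91\right)}{-22 - 64} + \frac{3833}{-2159} = \frac{4626 \left(-105\right)}{-86} + 3833 \left(- \frac{1}{2159}\right) = \left(-485730\right) \left(- \frac{1}{86}\right) - \frac{3833}{2159} = \frac{242865}{43} - \frac{3833}{2159} = \frac{524180716}{92837}$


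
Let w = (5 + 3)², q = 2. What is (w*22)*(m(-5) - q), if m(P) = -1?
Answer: -4224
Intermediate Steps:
w = 64 (w = 8² = 64)
(w*22)*(m(-5) - q) = (64*22)*(-1 - 1*2) = 1408*(-1 - 2) = 1408*(-3) = -4224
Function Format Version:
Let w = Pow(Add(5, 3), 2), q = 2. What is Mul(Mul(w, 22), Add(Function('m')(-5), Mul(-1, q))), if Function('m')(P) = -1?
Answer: -4224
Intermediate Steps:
w = 64 (w = Pow(8, 2) = 64)
Mul(Mul(w, 22), Add(Function('m')(-5), Mul(-1, q))) = Mul(Mul(64, 22), Add(-1, Mul(-1, 2))) = Mul(1408, Add(-1, -2)) = Mul(1408, -3) = -4224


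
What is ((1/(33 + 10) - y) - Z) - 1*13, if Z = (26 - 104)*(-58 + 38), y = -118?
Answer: -62564/43 ≈ -1455.0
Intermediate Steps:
Z = 1560 (Z = -78*(-20) = 1560)
((1/(33 + 10) - y) - Z) - 1*13 = ((1/(33 + 10) - 1*(-118)) - 1*1560) - 1*13 = ((1/43 + 118) - 1560) - 13 = (5075/43 - 1560) - 13 = -62005/43 - 13 = -62564/43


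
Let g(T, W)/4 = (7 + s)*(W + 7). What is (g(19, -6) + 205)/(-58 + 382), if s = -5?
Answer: 71/108 ≈ 0.65741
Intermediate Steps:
g(T, W) = 56 + 8*W (g(T, W) = 4*((7 - 5)*(W + 7)) = 4*(2*(7 + W)) = 4*(14 + 2*W) = 56 + 8*W)
(g(19, -6) + 205)/(-58 + 382) = ((56 + 8*(-6)) + 205)/(-58 + 382) = ((56 - 48) + 205)/324 = (8 + 205)*(1/324) = 213*(1/324) = 71/108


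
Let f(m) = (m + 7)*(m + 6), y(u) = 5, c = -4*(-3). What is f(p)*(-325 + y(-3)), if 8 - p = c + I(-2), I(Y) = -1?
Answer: -3840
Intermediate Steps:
c = 12
p = -3 (p = 8 - (12 - 1) = 8 - 1*11 = 8 - 11 = -3)
f(m) = (6 + m)*(7 + m) (f(m) = (7 + m)*(6 + m) = (6 + m)*(7 + m))
f(p)*(-325 + y(-3)) = (42 + (-3)² + 13*(-3))*(-325 + 5) = (42 + 9 - 39)*(-320) = 12*(-320) = -3840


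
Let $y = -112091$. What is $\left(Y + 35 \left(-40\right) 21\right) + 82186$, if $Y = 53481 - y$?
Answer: $218358$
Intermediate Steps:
$Y = 165572$ ($Y = 53481 - -112091 = 53481 + 112091 = 165572$)
$\left(Y + 35 \left(-40\right) 21\right) + 82186 = \left(165572 + 35 \left(-40\right) 21\right) + 82186 = \left(165572 - 29400\right) + 82186 = 136172 + 82186 = 218358$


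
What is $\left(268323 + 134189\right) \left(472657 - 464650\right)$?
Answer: $3222913584$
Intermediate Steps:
$\left(268323 + 134189\right) \left(472657 - 464650\right) = 402512 \cdot 8007 = 3222913584$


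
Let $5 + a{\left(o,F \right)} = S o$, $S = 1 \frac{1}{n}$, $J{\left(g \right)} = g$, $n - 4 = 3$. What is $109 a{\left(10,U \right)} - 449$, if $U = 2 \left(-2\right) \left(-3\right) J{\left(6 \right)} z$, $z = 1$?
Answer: $- \frac{5868}{7} \approx -838.29$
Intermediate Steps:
$n = 7$ ($n = 4 + 3 = 7$)
$U = 72$ ($U = 2 \left(-2\right) \left(-3\right) 6 \cdot 1 = \left(-4\right) \left(-3\right) 6 \cdot 1 = 12 \cdot 6 \cdot 1 = 72 \cdot 1 = 72$)
$S = \frac{1}{7}$ ($S = 1 \cdot \frac{1}{7} = \frac{1}{7} \approx 0.14286$)
$a{\left(o,F \right)} = -5 + \frac{o}{7}$
$109 a{\left(10,U \right)} - 449 = 109 \left(-5 + \frac{1}{7} \cdot 10\right) - 449 = 109 \left(-5 + \frac{10}{7}\right) - 449 = 109 \left(- \frac{25}{7}\right) - 449 = - \frac{2725}{7} - 449 = - \frac{5868}{7}$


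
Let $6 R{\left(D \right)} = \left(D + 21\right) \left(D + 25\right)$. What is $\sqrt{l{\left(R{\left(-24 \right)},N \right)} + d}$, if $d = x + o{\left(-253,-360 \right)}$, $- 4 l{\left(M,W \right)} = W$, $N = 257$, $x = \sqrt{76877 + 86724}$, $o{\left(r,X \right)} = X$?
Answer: $\frac{\sqrt{-1697 + 4 \sqrt{163601}}}{2} \approx 4.4468 i$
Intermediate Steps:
$R{\left(D \right)} = \frac{\left(21 + D\right) \left(25 + D\right)}{6}$ ($R{\left(D \right)} = \frac{\left(D + 21\right) \left(D + 25\right)}{6} = \frac{\left(21 + D\right) \left(25 + D\right)}{6}$)
$x = \sqrt{163601} \approx 404.48$
$l{\left(M,W \right)} = - \frac{W}{4}$
$d = -360 + \sqrt{163601}$ ($d = \sqrt{163601} - 360 = -360 + \sqrt{163601} \approx 44.476$)
$\sqrt{l{\left(R{\left(-24 \right)},N \right)} + d} = \sqrt{\left(- \frac{1}{4}\right) 257 - \left(360 - \sqrt{163601}\right)} = \sqrt{- \frac{257}{4} - \left(360 - \sqrt{163601}\right)} = \sqrt{- \frac{1697}{4} + \sqrt{163601}}$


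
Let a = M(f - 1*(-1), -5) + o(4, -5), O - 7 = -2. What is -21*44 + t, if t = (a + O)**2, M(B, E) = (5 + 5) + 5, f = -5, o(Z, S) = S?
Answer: -699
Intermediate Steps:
O = 5 (O = 7 - 2 = 5)
M(B, E) = 15 (M(B, E) = 10 + 5 = 15)
a = 10 (a = 15 - 5 = 10)
t = 225 (t = (10 + 5)**2 = 15**2 = 225)
-21*44 + t = -21*44 + 225 = -924 + 225 = -699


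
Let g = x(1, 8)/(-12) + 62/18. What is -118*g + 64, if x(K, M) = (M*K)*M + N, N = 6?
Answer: 3113/9 ≈ 345.89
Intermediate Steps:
x(K, M) = 6 + K*M**2 (x(K, M) = (M*K)*M + 6 = (K*M)*M + 6 = K*M**2 + 6 = 6 + K*M**2)
g = -43/18 (g = (6 + 1*8**2)/(-12) + 62/18 = (6 + 1*64)*(-1/12) + 62*(1/18) = (6 + 64)*(-1/12) + 31/9 = 70*(-1/12) + 31/9 = -35/6 + 31/9 = -43/18 ≈ -2.3889)
-118*g + 64 = -118*(-43/18) + 64 = 2537/9 + 64 = 3113/9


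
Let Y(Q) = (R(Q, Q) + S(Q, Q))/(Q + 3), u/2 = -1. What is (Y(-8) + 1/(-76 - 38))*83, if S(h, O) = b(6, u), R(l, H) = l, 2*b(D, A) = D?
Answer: 9379/114 ≈ 82.272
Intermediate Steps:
u = -2 (u = 2*(-1) = -2)
b(D, A) = D/2
S(h, O) = 3 (S(h, O) = (1/2)*6 = 3)
Y(Q) = 1 (Y(Q) = (Q + 3)/(Q + 3) = (3 + Q)/(3 + Q) = 1)
(Y(-8) + 1/(-76 - 38))*83 = (1 + 1/(-76 - 38))*83 = (1 + 1/(-114))*83 = (1 - 1/114)*83 = (113/114)*83 = 9379/114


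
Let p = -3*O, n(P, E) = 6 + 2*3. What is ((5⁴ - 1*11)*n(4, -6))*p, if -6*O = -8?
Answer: -29472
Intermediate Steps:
O = 4/3 (O = -⅙*(-8) = 4/3 ≈ 1.3333)
n(P, E) = 12 (n(P, E) = 6 + 6 = 12)
p = -4 (p = -3*4/3 = -4)
((5⁴ - 1*11)*n(4, -6))*p = ((5⁴ - 1*11)*12)*(-4) = ((625 - 11)*12)*(-4) = (614*12)*(-4) = 7368*(-4) = -29472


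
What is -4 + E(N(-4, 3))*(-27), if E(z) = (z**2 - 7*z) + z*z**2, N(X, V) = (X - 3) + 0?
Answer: 6611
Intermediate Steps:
N(X, V) = -3 + X (N(X, V) = (-3 + X) + 0 = -3 + X)
E(z) = z**2 + z**3 - 7*z (E(z) = (z**2 - 7*z) + z**3 = z**2 + z**3 - 7*z)
-4 + E(N(-4, 3))*(-27) = -4 + ((-3 - 4)*(-7 + (-3 - 4) + (-3 - 4)**2))*(-27) = -4 - 7*(-7 - 7 + (-7)**2)*(-27) = -4 - 7*(-7 - 7 + 49)*(-27) = -4 - 7*35*(-27) = -4 - 245*(-27) = -4 + 6615 = 6611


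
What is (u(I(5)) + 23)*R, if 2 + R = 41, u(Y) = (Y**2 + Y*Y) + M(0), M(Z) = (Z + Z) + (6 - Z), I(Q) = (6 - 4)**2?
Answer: 2379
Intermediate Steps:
I(Q) = 4 (I(Q) = 2**2 = 4)
M(Z) = 6 + Z (M(Z) = 2*Z + (6 - Z) = 6 + Z)
u(Y) = 6 + 2*Y**2 (u(Y) = (Y**2 + Y*Y) + (6 + 0) = (Y**2 + Y**2) + 6 = 2*Y**2 + 6 = 6 + 2*Y**2)
R = 39 (R = -2 + 41 = 39)
(u(I(5)) + 23)*R = ((6 + 2*4**2) + 23)*39 = ((6 + 2*16) + 23)*39 = ((6 + 32) + 23)*39 = (38 + 23)*39 = 61*39 = 2379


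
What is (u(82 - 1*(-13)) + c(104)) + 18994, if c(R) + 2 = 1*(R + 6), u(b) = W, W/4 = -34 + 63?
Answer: 19218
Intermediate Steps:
W = 116 (W = 4*(-34 + 63) = 4*29 = 116)
u(b) = 116
c(R) = 4 + R (c(R) = -2 + 1*(R + 6) = -2 + 1*(6 + R) = -2 + (6 + R) = 4 + R)
(u(82 - 1*(-13)) + c(104)) + 18994 = (116 + (4 + 104)) + 18994 = (116 + 108) + 18994 = 224 + 18994 = 19218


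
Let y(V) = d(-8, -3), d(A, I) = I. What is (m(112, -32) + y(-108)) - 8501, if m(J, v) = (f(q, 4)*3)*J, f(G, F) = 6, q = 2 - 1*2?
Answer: -6488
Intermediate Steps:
q = 0 (q = 2 - 2 = 0)
y(V) = -3
m(J, v) = 18*J (m(J, v) = (6*3)*J = 18*J)
(m(112, -32) + y(-108)) - 8501 = (18*112 - 3) - 8501 = (2016 - 3) - 8501 = 2013 - 8501 = -6488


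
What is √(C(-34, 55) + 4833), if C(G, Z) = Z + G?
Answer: √4854 ≈ 69.671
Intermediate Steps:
C(G, Z) = G + Z
√(C(-34, 55) + 4833) = √((-34 + 55) + 4833) = √(21 + 4833) = √4854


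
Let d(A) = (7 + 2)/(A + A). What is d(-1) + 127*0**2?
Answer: -9/2 ≈ -4.5000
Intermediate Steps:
d(A) = 9/(2*A) (d(A) = 9/((2*A)) = 9*(1/(2*A)) = 9/(2*A))
d(-1) + 127*0**2 = (9/2)/(-1) + 127*0**2 = (9/2)*(-1) + 127*0 = -9/2 + 0 = -9/2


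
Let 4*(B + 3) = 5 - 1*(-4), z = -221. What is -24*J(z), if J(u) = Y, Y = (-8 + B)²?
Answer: -3675/2 ≈ -1837.5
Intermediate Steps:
B = -¾ (B = -3 + (5 - 1*(-4))/4 = -3 + (5 + 4)/4 = -3 + (¼)*9 = -3 + 9/4 = -¾ ≈ -0.75000)
Y = 1225/16 (Y = (-8 - ¾)² = (-35/4)² = 1225/16 ≈ 76.563)
J(u) = 1225/16
-24*J(z) = -24*1225/16 = -3675/2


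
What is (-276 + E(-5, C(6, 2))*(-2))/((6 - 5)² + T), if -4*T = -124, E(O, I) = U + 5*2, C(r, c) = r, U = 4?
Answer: -19/2 ≈ -9.5000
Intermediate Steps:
E(O, I) = 14 (E(O, I) = 4 + 5*2 = 4 + 10 = 14)
T = 31 (T = -¼*(-124) = 31)
(-276 + E(-5, C(6, 2))*(-2))/((6 - 5)² + T) = (-276 + 14*(-2))/((6 - 5)² + 31) = (-276 - 28)/(1² + 31) = -304/(1 + 31) = -304/32 = -304*1/32 = -19/2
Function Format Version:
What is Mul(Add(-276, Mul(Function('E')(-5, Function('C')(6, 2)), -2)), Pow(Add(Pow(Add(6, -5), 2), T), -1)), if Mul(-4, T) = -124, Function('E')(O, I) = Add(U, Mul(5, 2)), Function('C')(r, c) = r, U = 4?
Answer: Rational(-19, 2) ≈ -9.5000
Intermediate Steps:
Function('E')(O, I) = 14 (Function('E')(O, I) = Add(4, Mul(5, 2)) = Add(4, 10) = 14)
T = 31 (T = Mul(Rational(-1, 4), -124) = 31)
Mul(Add(-276, Mul(Function('E')(-5, Function('C')(6, 2)), -2)), Pow(Add(Pow(Add(6, -5), 2), T), -1)) = Mul(Add(-276, Mul(14, -2)), Pow(Add(Pow(Add(6, -5), 2), 31), -1)) = Mul(Add(-276, -28), Pow(Add(Pow(1, 2), 31), -1)) = Mul(-304, Pow(Add(1, 31), -1)) = Mul(-304, Pow(32, -1)) = Mul(-304, Rational(1, 32)) = Rational(-19, 2)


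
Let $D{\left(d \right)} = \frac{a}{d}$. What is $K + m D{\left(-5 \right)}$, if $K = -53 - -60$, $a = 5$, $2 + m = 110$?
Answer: $-101$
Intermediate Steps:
$m = 108$ ($m = -2 + 110 = 108$)
$D{\left(d \right)} = \frac{5}{d}$
$K = 7$ ($K = -53 + 60 = 7$)
$K + m D{\left(-5 \right)} = 7 + 108 \frac{5}{-5} = 7 + 108 \cdot 5 \left(- \frac{1}{5}\right) = 7 + 108 \left(-1\right) = 7 - 108 = -101$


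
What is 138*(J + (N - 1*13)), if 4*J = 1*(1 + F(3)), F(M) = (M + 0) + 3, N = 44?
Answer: 9039/2 ≈ 4519.5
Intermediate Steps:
F(M) = 3 + M (F(M) = M + 3 = 3 + M)
J = 7/4 (J = (1*(1 + (3 + 3)))/4 = (1*(1 + 6))/4 = (1*7)/4 = (¼)*7 = 7/4 ≈ 1.7500)
138*(J + (N - 1*13)) = 138*(7/4 + (44 - 1*13)) = 138*(7/4 + (44 - 13)) = 138*(7/4 + 31) = 138*(131/4) = 9039/2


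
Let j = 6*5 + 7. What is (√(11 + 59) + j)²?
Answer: (37 + √70)² ≈ 2058.1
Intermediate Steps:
j = 37 (j = 30 + 7 = 37)
(√(11 + 59) + j)² = (√(11 + 59) + 37)² = (√70 + 37)² = (37 + √70)²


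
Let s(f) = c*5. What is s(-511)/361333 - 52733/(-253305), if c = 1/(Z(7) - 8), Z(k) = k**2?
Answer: 781222363174/3752625678165 ≈ 0.20818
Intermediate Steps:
c = 1/41 (c = 1/(7**2 - 8) = 1/(49 - 8) = 1/41 ≈ 0.024390)
s(f) = 5/41 (s(f) = (1/41)*5 = 5/41)
s(-511)/361333 - 52733/(-253305) = (5/41)/361333 - 52733/(-253305) = (5/41)*(1/361333) - 52733*(-1/253305) = 5/14814653 + 52733/253305 = 781222363174/3752625678165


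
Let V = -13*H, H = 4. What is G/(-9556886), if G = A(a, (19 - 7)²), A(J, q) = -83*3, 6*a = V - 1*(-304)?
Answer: 249/9556886 ≈ 2.6055e-5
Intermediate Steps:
V = -52 (V = -13*4 = -52)
a = 42 (a = (-52 - 1*(-304))/6 = (-52 + 304)/6 = (⅙)*252 = 42)
A(J, q) = -249
G = -249
G/(-9556886) = -249/(-9556886) = -249*(-1/9556886) = 249/9556886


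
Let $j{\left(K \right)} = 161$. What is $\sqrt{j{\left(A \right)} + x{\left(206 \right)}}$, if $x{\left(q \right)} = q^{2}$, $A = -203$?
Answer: $3 \sqrt{4733} \approx 206.39$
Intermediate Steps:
$\sqrt{j{\left(A \right)} + x{\left(206 \right)}} = \sqrt{161 + 206^{2}} = \sqrt{161 + 42436} = \sqrt{42597} = 3 \sqrt{4733}$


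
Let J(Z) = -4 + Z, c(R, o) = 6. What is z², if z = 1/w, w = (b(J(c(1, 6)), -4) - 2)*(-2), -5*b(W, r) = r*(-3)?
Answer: 25/1936 ≈ 0.012913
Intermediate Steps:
b(W, r) = 3*r/5 (b(W, r) = -r*(-3)/5 = -(-3)*r/5 = 3*r/5)
w = 44/5 (w = ((⅗)*(-4) - 2)*(-2) = (-12/5 - 2)*(-2) = -22/5*(-2) = 44/5 ≈ 8.8000)
z = 5/44 (z = 1/(44/5) = 5/44 ≈ 0.11364)
z² = (5/44)² = 25/1936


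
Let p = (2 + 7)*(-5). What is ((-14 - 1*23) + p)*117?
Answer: -9594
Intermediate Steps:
p = -45 (p = 9*(-5) = -45)
((-14 - 1*23) + p)*117 = ((-14 - 1*23) - 45)*117 = ((-14 - 23) - 45)*117 = (-37 - 45)*117 = -82*117 = -9594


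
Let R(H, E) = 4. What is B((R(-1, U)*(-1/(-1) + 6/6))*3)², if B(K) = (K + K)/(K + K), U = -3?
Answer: 1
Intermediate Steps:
B(K) = 1 (B(K) = (2*K)/((2*K)) = (2*K)*(1/(2*K)) = 1)
B((R(-1, U)*(-1/(-1) + 6/6))*3)² = 1² = 1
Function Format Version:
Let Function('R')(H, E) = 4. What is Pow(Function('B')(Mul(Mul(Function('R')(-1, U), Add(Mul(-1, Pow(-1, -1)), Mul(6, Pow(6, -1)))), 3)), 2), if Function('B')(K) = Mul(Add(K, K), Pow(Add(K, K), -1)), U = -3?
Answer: 1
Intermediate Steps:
Function('B')(K) = 1 (Function('B')(K) = Mul(Mul(2, K), Pow(Mul(2, K), -1)) = Mul(Mul(2, K), Mul(Rational(1, 2), Pow(K, -1))) = 1)
Pow(Function('B')(Mul(Mul(Function('R')(-1, U), Add(Mul(-1, Pow(-1, -1)), Mul(6, Pow(6, -1)))), 3)), 2) = Pow(1, 2) = 1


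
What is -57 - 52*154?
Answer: -8065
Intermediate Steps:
-57 - 52*154 = -57 - 8008 = -8065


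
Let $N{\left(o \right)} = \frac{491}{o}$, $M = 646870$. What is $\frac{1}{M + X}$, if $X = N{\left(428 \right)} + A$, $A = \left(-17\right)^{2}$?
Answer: $\frac{428}{276984543} \approx 1.5452 \cdot 10^{-6}$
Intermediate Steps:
$A = 289$
$X = \frac{124183}{428}$ ($X = \frac{491}{428} + 289 = \frac{124183}{428} \approx 290.15$)
$\frac{1}{M + X} = \frac{1}{646870 + \frac{124183}{428}} = \frac{1}{\frac{276984543}{428}} = \frac{428}{276984543}$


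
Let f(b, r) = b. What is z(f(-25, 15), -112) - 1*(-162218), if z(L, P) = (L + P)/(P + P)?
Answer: 36336969/224 ≈ 1.6222e+5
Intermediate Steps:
z(L, P) = (L + P)/(2*P) (z(L, P) = (L + P)/((2*P)) = (L + P)*(1/(2*P)) = (L + P)/(2*P))
z(f(-25, 15), -112) - 1*(-162218) = (½)*(-25 - 112)/(-112) - 1*(-162218) = (½)*(-1/112)*(-137) + 162218 = 137/224 + 162218 = 36336969/224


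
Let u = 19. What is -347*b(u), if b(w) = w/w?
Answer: -347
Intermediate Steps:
b(w) = 1
-347*b(u) = -347*1 = -347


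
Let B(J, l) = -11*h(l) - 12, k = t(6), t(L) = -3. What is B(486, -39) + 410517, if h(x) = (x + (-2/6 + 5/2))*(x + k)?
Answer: 393488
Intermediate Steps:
k = -3
h(x) = (-3 + x)*(13/6 + x) (h(x) = (x + (-2/6 + 5/2))*(x - 3) = (x + (-2*⅙ + 5*(½)))*(-3 + x) = (x + (-⅓ + 5/2))*(-3 + x) = (x + 13/6)*(-3 + x) = (13/6 + x)*(-3 + x) = (-3 + x)*(13/6 + x))
B(J, l) = 119/2 - 11*l² + 55*l/6 (B(J, l) = -11*(-13/2 + l² - 5*l/6) - 12 = (143/2 - 11*l² + 55*l/6) - 12 = 119/2 - 11*l² + 55*l/6)
B(486, -39) + 410517 = (119/2 - 11*(-39)² + (55/6)*(-39)) + 410517 = (119/2 - 11*1521 - 715/2) + 410517 = (119/2 - 16731 - 715/2) + 410517 = -17029 + 410517 = 393488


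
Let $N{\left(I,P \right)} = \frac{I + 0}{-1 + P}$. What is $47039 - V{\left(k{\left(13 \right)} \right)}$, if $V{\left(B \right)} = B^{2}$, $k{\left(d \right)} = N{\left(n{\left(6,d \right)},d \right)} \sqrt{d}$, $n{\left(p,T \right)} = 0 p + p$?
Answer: $\frac{188143}{4} \approx 47036.0$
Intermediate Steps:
$n{\left(p,T \right)} = p$ ($n{\left(p,T \right)} = 0 + p = p$)
$N{\left(I,P \right)} = \frac{I}{-1 + P}$
$k{\left(d \right)} = \frac{6 \sqrt{d}}{-1 + d}$ ($k{\left(d \right)} = \frac{6}{-1 + d} \sqrt{d} = \frac{6 \sqrt{d}}{-1 + d}$)
$47039 - V{\left(k{\left(13 \right)} \right)} = 47039 - \left(\frac{6 \sqrt{13}}{-1 + 13}\right)^{2} = 47039 - \left(\frac{6 \sqrt{13}}{12}\right)^{2} = 47039 - \left(6 \sqrt{13} \cdot \frac{1}{12}\right)^{2} = 47039 - \left(\frac{\sqrt{13}}{2}\right)^{2} = 47039 - \frac{13}{4} = \frac{188143}{4}$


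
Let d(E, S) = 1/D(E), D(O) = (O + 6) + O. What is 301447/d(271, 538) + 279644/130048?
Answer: 5370753455383/32512 ≈ 1.6519e+8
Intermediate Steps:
D(O) = 6 + 2*O (D(O) = (6 + O) + O = 6 + 2*O)
d(E, S) = 1/(6 + 2*E)
301447/d(271, 538) + 279644/130048 = 301447/((1/(2*(3 + 271)))) + 279644/130048 = 301447/(((1/2)/274)) + 279644*(1/130048) = 301447/(((1/2)*(1/274))) + 69911/32512 = 301447/(1/548) + 69911/32512 = 301447*548 + 69911/32512 = 165192956 + 69911/32512 = 5370753455383/32512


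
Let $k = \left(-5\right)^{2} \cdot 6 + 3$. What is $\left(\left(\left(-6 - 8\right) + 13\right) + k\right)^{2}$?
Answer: $23104$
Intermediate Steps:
$k = 153$ ($k = 25 \cdot 6 + 3 = 150 + 3 = 153$)
$\left(\left(\left(-6 - 8\right) + 13\right) + k\right)^{2} = \left(\left(\left(-6 - 8\right) + 13\right) + 153\right)^{2} = \left(\left(-14 + 13\right) + 153\right)^{2} = \left(-1 + 153\right)^{2} = 152^{2} = 23104$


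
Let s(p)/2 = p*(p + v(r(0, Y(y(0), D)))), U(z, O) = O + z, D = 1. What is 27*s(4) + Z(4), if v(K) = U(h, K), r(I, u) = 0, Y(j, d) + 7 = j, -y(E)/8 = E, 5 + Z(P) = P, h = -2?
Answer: 431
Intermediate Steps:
Z(P) = -5 + P
y(E) = -8*E
Y(j, d) = -7 + j
v(K) = -2 + K (v(K) = K - 2 = -2 + K)
s(p) = 2*p*(-2 + p) (s(p) = 2*(p*(p + (-2 + 0))) = 2*(p*(p - 2)) = 2*(p*(-2 + p)) = 2*p*(-2 + p))
27*s(4) + Z(4) = 27*(2*4*(-2 + 4)) + (-5 + 4) = 27*(2*4*2) - 1 = 27*16 - 1 = 432 - 1 = 431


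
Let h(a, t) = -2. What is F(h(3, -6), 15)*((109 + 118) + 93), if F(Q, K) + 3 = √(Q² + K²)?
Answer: -960 + 320*√229 ≈ 3882.5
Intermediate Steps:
F(Q, K) = -3 + √(K² + Q²) (F(Q, K) = -3 + √(Q² + K²) = -3 + √(K² + Q²))
F(h(3, -6), 15)*((109 + 118) + 93) = (-3 + √(15² + (-2)²))*((109 + 118) + 93) = (-3 + √(225 + 4))*(227 + 93) = (-3 + √229)*320 = -960 + 320*√229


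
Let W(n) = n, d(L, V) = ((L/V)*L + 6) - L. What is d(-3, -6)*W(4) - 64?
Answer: -34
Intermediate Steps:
d(L, V) = 6 - L + L²/V (d(L, V) = (L²/V + 6) - L = (6 + L²/V) - L = 6 - L + L²/V)
d(-3, -6)*W(4) - 64 = (6 - 1*(-3) + (-3)²/(-6))*4 - 64 = (6 + 3 + 9*(-⅙))*4 - 64 = (6 + 3 - 3/2)*4 - 64 = (15/2)*4 - 64 = 30 - 64 = -34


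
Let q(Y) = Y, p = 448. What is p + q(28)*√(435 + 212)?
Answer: 448 + 28*√647 ≈ 1160.2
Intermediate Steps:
p + q(28)*√(435 + 212) = 448 + 28*√(435 + 212) = 448 + 28*√647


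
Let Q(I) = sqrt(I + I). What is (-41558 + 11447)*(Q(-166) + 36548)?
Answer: -1100496828 - 60222*I*sqrt(83) ≈ -1.1005e+9 - 5.4865e+5*I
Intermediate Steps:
Q(I) = sqrt(2)*sqrt(I) (Q(I) = sqrt(2*I) = sqrt(2)*sqrt(I))
(-41558 + 11447)*(Q(-166) + 36548) = (-41558 + 11447)*(sqrt(2)*sqrt(-166) + 36548) = -30111*(sqrt(2)*(I*sqrt(166)) + 36548) = -30111*(2*I*sqrt(83) + 36548) = -30111*(36548 + 2*I*sqrt(83)) = -1100496828 - 60222*I*sqrt(83)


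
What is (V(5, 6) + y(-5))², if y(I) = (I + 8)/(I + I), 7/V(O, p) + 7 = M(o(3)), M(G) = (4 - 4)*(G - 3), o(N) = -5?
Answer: 169/100 ≈ 1.6900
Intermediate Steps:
M(G) = 0 (M(G) = 0*(-3 + G) = 0)
V(O, p) = -1 (V(O, p) = 7/(-7 + 0) = 7/(-7) = 7*(-⅐) = -1)
y(I) = (8 + I)/(2*I) (y(I) = (8 + I)/((2*I)) = (8 + I)*(1/(2*I)) = (8 + I)/(2*I))
(V(5, 6) + y(-5))² = (-1 + (½)*(8 - 5)/(-5))² = (-1 + (½)*(-⅕)*3)² = (-1 - 3/10)² = (-13/10)² = 169/100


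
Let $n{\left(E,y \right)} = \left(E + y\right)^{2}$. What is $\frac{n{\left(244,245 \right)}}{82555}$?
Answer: $\frac{239121}{82555} \approx 2.8965$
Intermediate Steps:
$\frac{n{\left(244,245 \right)}}{82555} = \frac{\left(244 + 245\right)^{2}}{82555} = 489^{2} \cdot \frac{1}{82555} = 239121 \cdot \frac{1}{82555} = \frac{239121}{82555}$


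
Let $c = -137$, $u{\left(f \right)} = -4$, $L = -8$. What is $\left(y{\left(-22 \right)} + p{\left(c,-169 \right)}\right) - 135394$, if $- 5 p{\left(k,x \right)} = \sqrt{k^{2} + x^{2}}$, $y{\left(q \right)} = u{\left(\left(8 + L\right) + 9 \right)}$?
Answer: $-135398 - \frac{\sqrt{47330}}{5} \approx -1.3544 \cdot 10^{5}$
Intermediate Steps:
$y{\left(q \right)} = -4$
$p{\left(k,x \right)} = - \frac{\sqrt{k^{2} + x^{2}}}{5}$
$\left(y{\left(-22 \right)} + p{\left(c,-169 \right)}\right) - 135394 = \left(-4 - \frac{\sqrt{\left(-137\right)^{2} + \left(-169\right)^{2}}}{5}\right) - 135394 = \left(-4 - \frac{\sqrt{18769 + 28561}}{5}\right) - 135394 = \left(-4 - \frac{\sqrt{47330}}{5}\right) - 135394 = -135398 - \frac{\sqrt{47330}}{5}$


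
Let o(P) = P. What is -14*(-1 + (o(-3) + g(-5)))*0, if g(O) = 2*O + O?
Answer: 0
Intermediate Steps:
g(O) = 3*O
-14*(-1 + (o(-3) + g(-5)))*0 = -14*(-1 + (-3 + 3*(-5)))*0 = -14*(-1 + (-3 - 15))*0 = -14*(-1 - 18)*0 = -14*(-19)*0 = 266*0 = 0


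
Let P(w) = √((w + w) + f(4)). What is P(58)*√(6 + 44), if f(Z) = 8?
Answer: 10*√62 ≈ 78.740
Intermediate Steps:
P(w) = √(8 + 2*w) (P(w) = √((w + w) + 8) = √(2*w + 8) = √(8 + 2*w))
P(58)*√(6 + 44) = √(8 + 2*58)*√(6 + 44) = √(8 + 116)*√50 = √124*(5*√2) = (2*√31)*(5*√2) = 10*√62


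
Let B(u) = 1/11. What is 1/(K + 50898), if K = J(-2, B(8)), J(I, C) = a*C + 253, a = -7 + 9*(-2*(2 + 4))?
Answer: 11/562546 ≈ 1.9554e-5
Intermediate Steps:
B(u) = 1/11
a = -115 (a = -7 + 9*(-2*6) = -7 + 9*(-12) = -7 - 108 = -115)
J(I, C) = 253 - 115*C (J(I, C) = -115*C + 253 = 253 - 115*C)
K = 2668/11 (K = 253 - 115*1/11 = 253 - 115/11 = 2668/11 ≈ 242.55)
1/(K + 50898) = 1/(2668/11 + 50898) = 1/(562546/11) = 11/562546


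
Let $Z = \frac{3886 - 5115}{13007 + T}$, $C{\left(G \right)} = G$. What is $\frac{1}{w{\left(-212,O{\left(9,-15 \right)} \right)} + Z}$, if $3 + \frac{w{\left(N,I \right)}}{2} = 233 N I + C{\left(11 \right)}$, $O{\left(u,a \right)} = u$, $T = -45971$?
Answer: $- \frac{32964}{29308686739} \approx -1.1247 \cdot 10^{-6}$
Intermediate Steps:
$w{\left(N,I \right)} = 16 + 466 I N$ ($w{\left(N,I \right)} = -6 + 2 \left(233 N I + 11\right) = -6 + 2 \left(233 I N + 11\right) = -6 + 2 \left(11 + 233 I N\right) = -6 + \left(22 + 466 I N\right) = 16 + 466 I N$)
$Z = \frac{1229}{32964}$ ($Z = \frac{3886 - 5115}{13007 - 45971} = - \frac{1229}{-32964} = \left(-1229\right) \left(- \frac{1}{32964}\right) = \frac{1229}{32964} \approx 0.037283$)
$\frac{1}{w{\left(-212,O{\left(9,-15 \right)} \right)} + Z} = \frac{1}{\left(16 + 466 \cdot 9 \left(-212\right)\right) + \frac{1229}{32964}} = \frac{1}{\left(16 - 889128\right) + \frac{1229}{32964}} = \frac{1}{-889112 + \frac{1229}{32964}} = \frac{1}{- \frac{29308686739}{32964}} = - \frac{32964}{29308686739}$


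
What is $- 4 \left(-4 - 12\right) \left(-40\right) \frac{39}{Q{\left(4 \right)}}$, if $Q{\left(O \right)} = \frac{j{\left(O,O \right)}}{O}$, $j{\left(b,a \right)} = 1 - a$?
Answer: $133120$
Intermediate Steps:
$Q{\left(O \right)} = \frac{1 - O}{O}$
$- 4 \left(-4 - 12\right) \left(-40\right) \frac{39}{Q{\left(4 \right)}} = - 4 \left(-4 - 12\right) \left(-40\right) \frac{39}{\frac{1}{4} \left(1 - 4\right)} = \left(-4\right) \left(-16\right) \left(-40\right) \frac{39}{\frac{1}{4} \left(-3\right)} = 64 \left(-40\right) \frac{39}{- \frac{3}{4}} = - 2560 \cdot 39 \left(- \frac{4}{3}\right) = \left(-2560\right) \left(-52\right) = 133120$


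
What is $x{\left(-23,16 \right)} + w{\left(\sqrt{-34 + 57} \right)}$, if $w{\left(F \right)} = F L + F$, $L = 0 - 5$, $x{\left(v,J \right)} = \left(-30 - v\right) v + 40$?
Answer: $201 - 4 \sqrt{23} \approx 181.82$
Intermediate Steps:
$x{\left(v,J \right)} = 40 + v \left(-30 - v\right)$ ($x{\left(v,J \right)} = v \left(-30 - v\right) + 40 = 40 + v \left(-30 - v\right)$)
$L = -5$
$w{\left(F \right)} = - 4 F$ ($w{\left(F \right)} = F \left(-5\right) + F = - 5 F + F = - 4 F$)
$x{\left(-23,16 \right)} + w{\left(\sqrt{-34 + 57} \right)} = \left(40 - \left(-23\right)^{2} - -690\right) - 4 \sqrt{-34 + 57} = \left(40 - 529 + 690\right) - 4 \sqrt{23} = 201 - 4 \sqrt{23}$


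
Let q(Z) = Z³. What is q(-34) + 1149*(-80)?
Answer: -131224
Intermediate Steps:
q(-34) + 1149*(-80) = (-34)³ + 1149*(-80) = -39304 - 91920 = -131224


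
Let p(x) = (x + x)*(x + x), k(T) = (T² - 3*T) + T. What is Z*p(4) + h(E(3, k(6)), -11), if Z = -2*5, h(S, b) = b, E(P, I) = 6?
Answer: -651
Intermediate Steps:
k(T) = T² - 2*T
Z = -10
p(x) = 4*x² (p(x) = (2*x)*(2*x) = 4*x²)
Z*p(4) + h(E(3, k(6)), -11) = -40*4² - 11 = -40*16 - 11 = -10*64 - 11 = -640 - 11 = -651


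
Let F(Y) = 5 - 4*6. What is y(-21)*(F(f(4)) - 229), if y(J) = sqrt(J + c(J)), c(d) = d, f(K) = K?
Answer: -248*I*sqrt(42) ≈ -1607.2*I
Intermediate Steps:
F(Y) = -19 (F(Y) = 5 - 24 = -19)
y(J) = sqrt(2)*sqrt(J) (y(J) = sqrt(J + J) = sqrt(2*J) = sqrt(2)*sqrt(J))
y(-21)*(F(f(4)) - 229) = (sqrt(2)*sqrt(-21))*(-19 - 229) = (sqrt(2)*(I*sqrt(21)))*(-248) = (I*sqrt(42))*(-248) = -248*I*sqrt(42)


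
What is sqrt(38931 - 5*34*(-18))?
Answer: sqrt(41991) ≈ 204.92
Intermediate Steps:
sqrt(38931 - 5*34*(-18)) = sqrt(38931 - 170*(-18)) = sqrt(38931 + 3060) = sqrt(41991)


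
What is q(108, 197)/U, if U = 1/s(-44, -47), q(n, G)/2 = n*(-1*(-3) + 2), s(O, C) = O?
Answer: -47520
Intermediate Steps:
q(n, G) = 10*n (q(n, G) = 2*(n*(-1*(-3) + 2)) = 2*(n*(3 + 2)) = 2*(n*5) = 2*(5*n) = 10*n)
U = -1/44 (U = 1/(-44) = -1/44 ≈ -0.022727)
q(108, 197)/U = (10*108)/(-1/44) = 1080*(-44) = -47520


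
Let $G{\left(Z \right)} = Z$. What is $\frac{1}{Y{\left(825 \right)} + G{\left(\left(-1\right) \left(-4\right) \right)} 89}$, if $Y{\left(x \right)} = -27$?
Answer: $\frac{1}{329} \approx 0.0030395$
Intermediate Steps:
$\frac{1}{Y{\left(825 \right)} + G{\left(\left(-1\right) \left(-4\right) \right)} 89} = \frac{1}{-27 + \left(-1\right) \left(-4\right) 89} = \frac{1}{-27 + 4 \cdot 89} = \frac{1}{-27 + 356} = \frac{1}{329}$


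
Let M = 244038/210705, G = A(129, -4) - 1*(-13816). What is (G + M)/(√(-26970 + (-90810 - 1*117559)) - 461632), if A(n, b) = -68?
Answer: -445785154869632/14967383233019305 - 965672126*I*√235339/14967383233019305 ≈ -0.029784 - 3.1299e-5*I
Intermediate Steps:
G = 13748 (G = -68 - 1*(-13816) = -68 + 13816 = 13748)
M = 81346/70235 (M = 244038*(1/210705) = 81346/70235 ≈ 1.1582)
(G + M)/(√(-26970 + (-90810 - 1*117559)) - 461632) = (13748 + 81346/70235)/(√(-26970 + (-90810 - 1*117559)) - 461632) = 965672126/(70235*(√(-26970 + (-90810 - 117559)) - 461632)) = 965672126/(70235*(√(-26970 - 208369) - 461632)) = 965672126/(70235*(√(-235339) - 461632)) = 965672126/(70235*(I*√235339 - 461632)) = 965672126/(70235*(-461632 + I*√235339))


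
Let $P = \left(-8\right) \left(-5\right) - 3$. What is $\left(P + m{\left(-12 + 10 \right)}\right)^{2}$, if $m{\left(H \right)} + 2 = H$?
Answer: $1089$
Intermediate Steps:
$m{\left(H \right)} = -2 + H$
$P = 37$ ($P = 40 - 3 = 37$)
$\left(P + m{\left(-12 + 10 \right)}\right)^{2} = \left(37 + \left(-2 + \left(-12 + 10\right)\right)\right)^{2} = \left(37 - 4\right)^{2} = 33^{2} = 1089$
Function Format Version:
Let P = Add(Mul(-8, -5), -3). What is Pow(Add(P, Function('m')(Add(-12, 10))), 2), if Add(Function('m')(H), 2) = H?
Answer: 1089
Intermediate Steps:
Function('m')(H) = Add(-2, H)
P = 37 (P = Add(40, -3) = 37)
Pow(Add(P, Function('m')(Add(-12, 10))), 2) = Pow(Add(37, Add(-2, Add(-12, 10))), 2) = Pow(Add(37, Add(-2, -2)), 2) = Pow(Add(37, -4), 2) = Pow(33, 2) = 1089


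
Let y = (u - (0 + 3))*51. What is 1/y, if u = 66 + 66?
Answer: 1/6579 ≈ 0.00015200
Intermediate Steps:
u = 132
y = 6579 (y = (132 - (0 + 3))*51 = (132 - 1*3)*51 = (132 - 3)*51 = 129*51 = 6579)
1/y = 1/6579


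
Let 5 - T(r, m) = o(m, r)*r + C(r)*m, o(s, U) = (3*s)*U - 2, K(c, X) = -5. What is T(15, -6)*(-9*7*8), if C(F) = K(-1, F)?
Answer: -2043720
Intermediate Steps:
o(s, U) = -2 + 3*U*s (o(s, U) = 3*U*s - 2 = -2 + 3*U*s)
C(F) = -5
T(r, m) = 5 + 5*m - r*(-2 + 3*m*r) (T(r, m) = 5 - ((-2 + 3*r*m)*r - 5*m) = 5 - ((-2 + 3*m*r)*r - 5*m) = 5 - (r*(-2 + 3*m*r) - 5*m) = 5 - (-5*m + r*(-2 + 3*m*r)) = 5 + (5*m - r*(-2 + 3*m*r)) = 5 + 5*m - r*(-2 + 3*m*r))
T(15, -6)*(-9*7*8) = (5 + 5*(-6) - 1*15*(-2 + 3*(-6)*15))*(-9*7*8) = (5 - 30 - 1*15*(-2 - 270))*(-63*8) = (5 - 30 - 1*15*(-272))*(-504) = (5 - 30 + 4080)*(-504) = 4055*(-504) = -2043720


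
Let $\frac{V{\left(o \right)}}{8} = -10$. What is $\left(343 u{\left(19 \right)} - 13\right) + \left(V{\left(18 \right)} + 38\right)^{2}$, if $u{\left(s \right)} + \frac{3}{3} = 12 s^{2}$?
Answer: $1487284$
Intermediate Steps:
$V{\left(o \right)} = -80$ ($V{\left(o \right)} = 8 \left(-10\right) = -80$)
$u{\left(s \right)} = -1 + 12 s^{2}$
$\left(343 u{\left(19 \right)} - 13\right) + \left(V{\left(18 \right)} + 38\right)^{2} = \left(343 \left(-1 + 12 \cdot 19^{2}\right) - 13\right) + \left(-80 + 38\right)^{2} = \left(343 \left(-1 + 12 \cdot 361\right) - 13\right) + \left(-42\right)^{2} = \left(343 \left(-1 + 4332\right) - 13\right) + 1764 = \left(343 \cdot 4331 - 13\right) + 1764 = \left(1485533 - 13\right) + 1764 = 1485520 + 1764 = 1487284$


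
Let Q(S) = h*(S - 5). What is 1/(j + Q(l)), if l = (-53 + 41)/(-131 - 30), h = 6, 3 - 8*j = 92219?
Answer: -161/1860605 ≈ -8.6531e-5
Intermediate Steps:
j = -11527 (j = 3/8 - ⅛*92219 = 3/8 - 92219/8 = -11527)
l = 12/161 (l = -12/(-161) = -12*(-1/161) = 12/161 ≈ 0.074534)
Q(S) = -30 + 6*S (Q(S) = 6*(S - 5) = 6*(-5 + S) = -30 + 6*S)
1/(j + Q(l)) = 1/(-11527 + (-30 + 6*(12/161))) = 1/(-11527 + (-30 + 72/161)) = 1/(-11527 - 4758/161) = 1/(-1860605/161) = -161/1860605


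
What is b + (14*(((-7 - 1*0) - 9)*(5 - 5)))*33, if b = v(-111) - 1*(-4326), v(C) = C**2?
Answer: 16647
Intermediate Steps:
b = 16647 (b = (-111)**2 - 1*(-4326) = 12321 + 4326 = 16647)
b + (14*(((-7 - 1*0) - 9)*(5 - 5)))*33 = 16647 + (14*(((-7 - 1*0) - 9)*(5 - 5)))*33 = 16647 + (14*(((-7 + 0) - 9)*0))*33 = 16647 + (14*((-7 - 9)*0))*33 = 16647 + (14*(-16*0))*33 = 16647 + (14*0)*33 = 16647 + 0*33 = 16647 + 0 = 16647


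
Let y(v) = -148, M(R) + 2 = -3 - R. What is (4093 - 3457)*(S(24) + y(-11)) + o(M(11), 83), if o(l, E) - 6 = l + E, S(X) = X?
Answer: -78791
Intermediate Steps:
M(R) = -5 - R (M(R) = -2 + (-3 - R) = -5 - R)
o(l, E) = 6 + E + l (o(l, E) = 6 + (l + E) = 6 + (E + l) = 6 + E + l)
(4093 - 3457)*(S(24) + y(-11)) + o(M(11), 83) = (4093 - 3457)*(24 - 148) + (6 + 83 + (-5 - 1*11)) = 636*(-124) + (6 + 83 + (-5 - 11)) = -78864 + (6 + 83 - 16) = -78864 + 73 = -78791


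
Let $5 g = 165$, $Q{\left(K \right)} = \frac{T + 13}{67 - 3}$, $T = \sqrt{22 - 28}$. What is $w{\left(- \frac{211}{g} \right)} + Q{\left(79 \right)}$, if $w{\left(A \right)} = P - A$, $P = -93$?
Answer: $- \frac{182483}{2112} + \frac{i \sqrt{6}}{64} \approx -86.403 + 0.038273 i$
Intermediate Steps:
$T = i \sqrt{6}$ ($T = \sqrt{-6} = i \sqrt{6} \approx 2.4495 i$)
$Q{\left(K \right)} = \frac{13}{64} + \frac{i \sqrt{6}}{64}$ ($Q{\left(K \right)} = \frac{i \sqrt{6} + 13}{67 - 3} = \frac{13 + i \sqrt{6}}{64} = \left(13 + i \sqrt{6}\right) \frac{1}{64} = \frac{13}{64} + \frac{i \sqrt{6}}{64}$)
$g = 33$ ($g = \frac{1}{5} \cdot 165 = 33$)
$w{\left(A \right)} = -93 - A$
$w{\left(- \frac{211}{g} \right)} + Q{\left(79 \right)} = \left(-93 - - \frac{211}{33}\right) + \left(\frac{13}{64} + \frac{i \sqrt{6}}{64}\right) = \left(-93 + \frac{211}{33}\right) + \left(\frac{13}{64} + \frac{i \sqrt{6}}{64}\right) = - \frac{2858}{33} + \left(\frac{13}{64} + \frac{i \sqrt{6}}{64}\right) = - \frac{182483}{2112} + \frac{i \sqrt{6}}{64}$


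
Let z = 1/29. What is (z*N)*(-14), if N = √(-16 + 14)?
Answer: -14*I*√2/29 ≈ -0.68272*I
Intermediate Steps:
N = I*√2 (N = √(-2) = I*√2 ≈ 1.4142*I)
z = 1/29 ≈ 0.034483
(z*N)*(-14) = ((I*√2)/29)*(-14) = (I*√2/29)*(-14) = -14*I*√2/29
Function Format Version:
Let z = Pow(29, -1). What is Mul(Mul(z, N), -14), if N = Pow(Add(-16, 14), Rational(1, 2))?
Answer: Mul(Rational(-14, 29), I, Pow(2, Rational(1, 2))) ≈ Mul(-0.68272, I)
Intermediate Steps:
N = Mul(I, Pow(2, Rational(1, 2))) (N = Pow(-2, Rational(1, 2)) = Mul(I, Pow(2, Rational(1, 2))) ≈ Mul(1.4142, I))
z = Rational(1, 29) ≈ 0.034483
Mul(Mul(z, N), -14) = Mul(Mul(Rational(1, 29), Mul(I, Pow(2, Rational(1, 2)))), -14) = Mul(Mul(Rational(1, 29), I, Pow(2, Rational(1, 2))), -14) = Mul(Rational(-14, 29), I, Pow(2, Rational(1, 2)))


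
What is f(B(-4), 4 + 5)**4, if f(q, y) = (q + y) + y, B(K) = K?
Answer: 38416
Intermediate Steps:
f(q, y) = q + 2*y
f(B(-4), 4 + 5)**4 = (-4 + 2*(4 + 5))**4 = (-4 + 2*9)**4 = (-4 + 18)**4 = 14**4 = 38416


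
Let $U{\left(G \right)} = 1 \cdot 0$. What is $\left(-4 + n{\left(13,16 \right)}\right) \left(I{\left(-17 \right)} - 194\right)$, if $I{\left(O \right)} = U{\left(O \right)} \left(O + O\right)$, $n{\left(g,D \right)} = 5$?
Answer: $-194$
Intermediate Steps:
$U{\left(G \right)} = 0$
$I{\left(O \right)} = 0$ ($I{\left(O \right)} = 0 \left(O + O\right) = 0 \cdot 2 O = 0$)
$\left(-4 + n{\left(13,16 \right)}\right) \left(I{\left(-17 \right)} - 194\right) = \left(-4 + 5\right) \left(0 - 194\right) = 1 \left(-194\right) = -194$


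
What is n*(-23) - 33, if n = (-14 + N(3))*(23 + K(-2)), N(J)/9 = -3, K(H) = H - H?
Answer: 21656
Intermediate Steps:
K(H) = 0
N(J) = -27 (N(J) = 9*(-3) = -27)
n = -943 (n = (-14 - 27)*(23 + 0) = -41*23 = -943)
n*(-23) - 33 = -943*(-23) - 33 = 21689 - 33 = 21656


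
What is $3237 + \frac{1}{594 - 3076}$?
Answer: $\frac{8034233}{2482} \approx 3237.0$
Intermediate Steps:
$3237 + \frac{1}{594 - 3076} = 3237 + \frac{1}{-2482} = 3237 - \frac{1}{2482} = \frac{8034233}{2482}$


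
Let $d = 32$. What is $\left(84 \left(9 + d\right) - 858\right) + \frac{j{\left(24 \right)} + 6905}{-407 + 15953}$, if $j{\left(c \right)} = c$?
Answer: $\frac{40208885}{15546} \approx 2586.4$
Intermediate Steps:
$\left(84 \left(9 + d\right) - 858\right) + \frac{j{\left(24 \right)} + 6905}{-407 + 15953} = \left(84 \left(9 + 32\right) - 858\right) + \frac{24 + 6905}{-407 + 15953} = \left(84 \cdot 41 - 858\right) + \frac{6929}{15546} = \left(3444 - 858\right) + 6929 \cdot \frac{1}{15546} = 2586 + \frac{6929}{15546} = \frac{40208885}{15546}$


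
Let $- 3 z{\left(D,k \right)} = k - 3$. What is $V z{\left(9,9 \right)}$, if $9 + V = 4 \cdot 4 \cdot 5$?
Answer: $-142$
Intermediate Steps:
$z{\left(D,k \right)} = 1 - \frac{k}{3}$ ($z{\left(D,k \right)} = - \frac{k - 3}{3} = - \frac{-3 + k}{3} = 1 - \frac{k}{3}$)
$V = 71$ ($V = -9 + 4 \cdot 4 \cdot 5 = -9 + 16 \cdot 5 = -9 + 80 = 71$)
$V z{\left(9,9 \right)} = 71 \left(1 - 3\right) = 71 \left(-2\right) = -142$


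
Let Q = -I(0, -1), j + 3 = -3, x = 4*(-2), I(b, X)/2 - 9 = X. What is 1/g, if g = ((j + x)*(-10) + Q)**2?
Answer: 1/15376 ≈ 6.5036e-5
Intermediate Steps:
I(b, X) = 18 + 2*X
x = -8
j = -6 (j = -3 - 3 = -6)
Q = -16 (Q = -(18 + 2*(-1)) = -(18 - 2) = -1*16 = -16)
g = 15376 (g = ((-6 - 8)*(-10) - 16)**2 = (-14*(-10) - 16)**2 = (140 - 16)**2 = 124**2 = 15376)
1/g = 1/15376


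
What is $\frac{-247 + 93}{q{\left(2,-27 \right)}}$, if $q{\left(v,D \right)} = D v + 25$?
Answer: $\frac{154}{29} \approx 5.3103$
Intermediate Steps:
$q{\left(v,D \right)} = 25 + D v$
$\frac{-247 + 93}{q{\left(2,-27 \right)}} = \frac{-247 + 93}{25 - 54} = - \frac{154}{25 - 54} = - \frac{154}{-29} = \left(-154\right) \left(- \frac{1}{29}\right) = \frac{154}{29}$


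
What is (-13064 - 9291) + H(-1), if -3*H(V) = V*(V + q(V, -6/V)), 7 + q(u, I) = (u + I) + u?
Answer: -67069/3 ≈ -22356.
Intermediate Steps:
q(u, I) = -7 + I + 2*u (q(u, I) = -7 + ((u + I) + u) = -7 + ((I + u) + u) = -7 + (I + 2*u) = -7 + I + 2*u)
H(V) = -V*(-7 - 6/V + 3*V)/3 (H(V) = -V*(V + (-7 - 6/V + 2*V))/3 = -V*(-7 - 6/V + 3*V)/3)
(-13064 - 9291) + H(-1) = (-13064 - 9291) + (2 + (1/3)*(-1)*(7 - 3*(-1))) = -22355 + (2 + (1/3)*(-1)*(7 + 3)) = -22355 + (2 + (1/3)*(-1)*10) = -22355 + (2 - 10/3) = -22355 - 4/3 = -67069/3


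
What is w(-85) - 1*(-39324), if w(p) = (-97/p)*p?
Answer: 39227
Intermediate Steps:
w(p) = -97
w(-85) - 1*(-39324) = -97 - 1*(-39324) = -97 + 39324 = 39227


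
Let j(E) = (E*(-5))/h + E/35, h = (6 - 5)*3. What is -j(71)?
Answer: 12212/105 ≈ 116.30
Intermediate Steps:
h = 3 (h = 1*3 = 3)
j(E) = -172*E/105 (j(E) = (E*(-5))/3 + E/35 = -5*E*(1/3) + E*(1/35) = -5*E/3 + E/35 = -172*E/105)
-j(71) = -(-172)*71/105 = -1*(-12212/105) = 12212/105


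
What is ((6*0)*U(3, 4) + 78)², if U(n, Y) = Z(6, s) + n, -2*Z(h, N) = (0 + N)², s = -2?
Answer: 6084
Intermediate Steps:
Z(h, N) = -N²/2 (Z(h, N) = -(0 + N)²/2 = -N²/2)
U(n, Y) = -2 + n (U(n, Y) = -½*(-2)² + n = -½*4 + n = -2 + n)
((6*0)*U(3, 4) + 78)² = ((6*0)*(-2 + 3) + 78)² = (0*1 + 78)² = (0 + 78)² = 78² = 6084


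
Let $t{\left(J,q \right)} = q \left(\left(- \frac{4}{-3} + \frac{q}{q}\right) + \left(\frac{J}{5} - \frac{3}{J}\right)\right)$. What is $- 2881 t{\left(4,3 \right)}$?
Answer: $- \frac{411983}{20} \approx -20599.0$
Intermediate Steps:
$t{\left(J,q \right)} = q \left(\frac{7}{3} - \frac{3}{J} + \frac{J}{5}\right)$ ($t{\left(J,q \right)} = q \left(\left(\left(-4\right) \left(- \frac{1}{3}\right) + 1\right) + \left(J \frac{1}{5} - \frac{3}{J}\right)\right) = q \left(\left(\frac{4}{3} + 1\right) + \left(\frac{J}{5} - \frac{3}{J}\right)\right) = q \left(\frac{7}{3} + \left(- \frac{3}{J} + \frac{J}{5}\right)\right) = q \left(\frac{7}{3} - \frac{3}{J} + \frac{J}{5}\right)$)
$- 2881 t{\left(4,3 \right)} = - 2881 \cdot \frac{1}{15} \cdot 3 \cdot \frac{1}{4} \left(-45 + 4 \left(35 + 3 \cdot 4\right)\right) = - 2881 \cdot \frac{1}{15} \cdot 3 \cdot \frac{1}{4} \left(-45 + 4 \left(35 + 12\right)\right) = - 2881 \cdot \frac{1}{15} \cdot 3 \cdot \frac{1}{4} \left(-45 + 4 \cdot 47\right) = - 2881 \cdot \frac{1}{15} \cdot 3 \cdot \frac{1}{4} \left(-45 + 188\right) = - 2881 \cdot \frac{1}{15} \cdot 3 \cdot \frac{1}{4} \cdot 143 = \left(-2881\right) \frac{143}{20} = - \frac{411983}{20}$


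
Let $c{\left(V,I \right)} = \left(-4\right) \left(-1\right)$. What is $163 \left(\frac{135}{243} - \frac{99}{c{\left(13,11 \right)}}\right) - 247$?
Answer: $- \frac{150865}{36} \approx -4190.7$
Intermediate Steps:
$c{\left(V,I \right)} = 4$
$163 \left(\frac{135}{243} - \frac{99}{c{\left(13,11 \right)}}\right) - 247 = 163 \left(\frac{135}{243} - \frac{99}{4}\right) - 247 = 163 \left(135 \cdot \frac{1}{243} - \frac{99}{4}\right) - 247 = 163 \left(\frac{5}{9} - \frac{99}{4}\right) - 247 = 163 \left(- \frac{871}{36}\right) - 247 = - \frac{141973}{36} - 247 = - \frac{150865}{36}$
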